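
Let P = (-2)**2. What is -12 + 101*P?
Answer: 392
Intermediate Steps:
P = 4
-12 + 101*P = -12 + 101*4 = -12 + 404 = 392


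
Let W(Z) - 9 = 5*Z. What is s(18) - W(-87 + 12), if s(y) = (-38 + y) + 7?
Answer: 353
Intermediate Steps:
W(Z) = 9 + 5*Z
s(y) = -31 + y
s(18) - W(-87 + 12) = (-31 + 18) - (9 + 5*(-87 + 12)) = -13 - (9 + 5*(-75)) = -13 - (9 - 375) = -13 - 1*(-366) = -13 + 366 = 353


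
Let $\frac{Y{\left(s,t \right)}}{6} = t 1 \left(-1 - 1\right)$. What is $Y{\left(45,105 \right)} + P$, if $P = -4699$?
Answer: $-5959$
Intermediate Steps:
$Y{\left(s,t \right)} = - 12 t$ ($Y{\left(s,t \right)} = 6 t 1 \left(-1 - 1\right) = 6 t \left(-2\right) = 6 \left(- 2 t\right) = - 12 t$)
$Y{\left(45,105 \right)} + P = \left(-12\right) 105 - 4699 = -1260 - 4699 = -5959$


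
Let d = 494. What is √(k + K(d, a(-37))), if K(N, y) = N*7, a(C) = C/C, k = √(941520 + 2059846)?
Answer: √(3458 + √3001366) ≈ 72.045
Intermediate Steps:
k = √3001366 ≈ 1732.4
a(C) = 1
K(N, y) = 7*N
√(k + K(d, a(-37))) = √(√3001366 + 7*494) = √(√3001366 + 3458) = √(3458 + √3001366)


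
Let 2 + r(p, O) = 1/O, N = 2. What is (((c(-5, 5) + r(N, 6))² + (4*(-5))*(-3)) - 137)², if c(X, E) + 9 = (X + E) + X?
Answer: 39100009/1296 ≈ 30170.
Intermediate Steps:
r(p, O) = -2 + 1/O
c(X, E) = -9 + E + 2*X (c(X, E) = -9 + ((X + E) + X) = -9 + ((E + X) + X) = -9 + (E + 2*X) = -9 + E + 2*X)
(((c(-5, 5) + r(N, 6))² + (4*(-5))*(-3)) - 137)² = ((((-9 + 5 + 2*(-5)) + (-2 + 1/6))² + (4*(-5))*(-3)) - 137)² = ((((-9 + 5 - 10) + (-2 + ⅙))² - 20*(-3)) - 137)² = (((-14 - 11/6)² + 60) - 137)² = (((-95/6)² + 60) - 137)² = ((9025/36 + 60) - 137)² = (11185/36 - 137)² = (6253/36)² = 39100009/1296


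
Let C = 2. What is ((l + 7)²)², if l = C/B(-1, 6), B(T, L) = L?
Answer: 234256/81 ≈ 2892.1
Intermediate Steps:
l = ⅓ (l = 2/6 = 2*(⅙) = ⅓ ≈ 0.33333)
((l + 7)²)² = ((⅓ + 7)²)² = ((22/3)²)² = (484/9)² = 234256/81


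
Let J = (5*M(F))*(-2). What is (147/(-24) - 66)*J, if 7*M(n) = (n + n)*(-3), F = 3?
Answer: -25965/14 ≈ -1854.6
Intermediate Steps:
M(n) = -6*n/7 (M(n) = ((n + n)*(-3))/7 = ((2*n)*(-3))/7 = (-6*n)/7 = -6*n/7)
J = 180/7 (J = (5*(-6/7*3))*(-2) = (5*(-18/7))*(-2) = -90/7*(-2) = 180/7 ≈ 25.714)
(147/(-24) - 66)*J = (147/(-24) - 66)*(180/7) = (147*(-1/24) - 66)*(180/7) = (-49/8 - 66)*(180/7) = -577/8*180/7 = -25965/14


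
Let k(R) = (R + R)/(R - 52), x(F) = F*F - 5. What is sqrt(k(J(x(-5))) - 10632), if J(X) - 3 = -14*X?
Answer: I*sqrt(1150636046)/329 ≈ 103.1*I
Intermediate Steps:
x(F) = -5 + F**2 (x(F) = F**2 - 5 = -5 + F**2)
J(X) = 3 - 14*X
k(R) = 2*R/(-52 + R) (k(R) = (2*R)/(-52 + R) = 2*R/(-52 + R))
sqrt(k(J(x(-5))) - 10632) = sqrt(2*(3 - 14*(-5 + (-5)**2))/(-52 + (3 - 14*(-5 + (-5)**2))) - 10632) = sqrt(2*(3 - 14*(-5 + 25))/(-52 + (3 - 14*(-5 + 25))) - 10632) = sqrt(2*(3 - 14*20)/(-52 + (3 - 14*20)) - 10632) = sqrt(2*(3 - 280)/(-52 + (3 - 280)) - 10632) = sqrt(2*(-277)/(-52 - 277) - 10632) = sqrt(2*(-277)/(-329) - 10632) = sqrt(2*(-277)*(-1/329) - 10632) = sqrt(554/329 - 10632) = sqrt(-3497374/329) = I*sqrt(1150636046)/329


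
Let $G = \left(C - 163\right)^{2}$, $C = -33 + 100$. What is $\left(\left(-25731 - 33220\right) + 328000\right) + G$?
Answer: $278265$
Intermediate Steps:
$C = 67$
$G = 9216$ ($G = \left(67 - 163\right)^{2} = \left(-96\right)^{2} = 9216$)
$\left(\left(-25731 - 33220\right) + 328000\right) + G = \left(\left(-25731 - 33220\right) + 328000\right) + 9216 = \left(-58951 + 328000\right) + 9216 = 269049 + 9216 = 278265$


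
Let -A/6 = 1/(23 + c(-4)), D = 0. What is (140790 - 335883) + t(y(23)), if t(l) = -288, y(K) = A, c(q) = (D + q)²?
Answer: -195381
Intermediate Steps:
c(q) = q² (c(q) = (0 + q)² = q²)
A = -2/13 (A = -6/(23 + (-4)²) = -6/(23 + 16) = -6/39 = -6*1/39 = -2/13 ≈ -0.15385)
y(K) = -2/13
(140790 - 335883) + t(y(23)) = (140790 - 335883) - 288 = -195093 - 288 = -195381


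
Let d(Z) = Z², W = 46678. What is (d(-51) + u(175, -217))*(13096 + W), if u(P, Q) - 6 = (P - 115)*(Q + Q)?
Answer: -1400684142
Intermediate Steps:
u(P, Q) = 6 + 2*Q*(-115 + P) (u(P, Q) = 6 + (P - 115)*(Q + Q) = 6 + (-115 + P)*(2*Q) = 6 + 2*Q*(-115 + P))
(d(-51) + u(175, -217))*(13096 + W) = ((-51)² + (6 - 230*(-217) + 2*175*(-217)))*(13096 + 46678) = (2601 + (6 + 49910 - 75950))*59774 = (2601 - 26034)*59774 = -23433*59774 = -1400684142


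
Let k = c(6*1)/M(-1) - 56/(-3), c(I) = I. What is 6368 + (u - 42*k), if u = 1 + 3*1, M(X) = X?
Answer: 5840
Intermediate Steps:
u = 4 (u = 1 + 3 = 4)
k = 38/3 (k = (6*1)/(-1) - 56/(-3) = 6*(-1) - 56*(-⅓) = -6 + 56/3 = 38/3 ≈ 12.667)
6368 + (u - 42*k) = 6368 + (4 - 42*38/3) = 6368 + (4 - 532) = 6368 - 528 = 5840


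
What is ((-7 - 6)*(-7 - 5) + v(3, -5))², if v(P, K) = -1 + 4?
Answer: 25281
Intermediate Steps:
v(P, K) = 3
((-7 - 6)*(-7 - 5) + v(3, -5))² = ((-7 - 6)*(-7 - 5) + 3)² = (-13*(-12) + 3)² = (156 + 3)² = 159² = 25281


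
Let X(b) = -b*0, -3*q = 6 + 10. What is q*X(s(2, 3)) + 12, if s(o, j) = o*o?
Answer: 12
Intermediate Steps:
q = -16/3 (q = -(6 + 10)/3 = -1/3*16 = -16/3 ≈ -5.3333)
s(o, j) = o**2
X(b) = 0
q*X(s(2, 3)) + 12 = -16/3*0 + 12 = 0 + 12 = 12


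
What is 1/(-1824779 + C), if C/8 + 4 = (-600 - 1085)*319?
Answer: -1/6124931 ≈ -1.6327e-7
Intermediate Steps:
C = -4300152 (C = -32 + 8*((-600 - 1085)*319) = -32 + 8*(-1685*319) = -32 + 8*(-537515) = -32 - 4300120 = -4300152)
1/(-1824779 + C) = 1/(-1824779 - 4300152) = 1/(-6124931) = -1/6124931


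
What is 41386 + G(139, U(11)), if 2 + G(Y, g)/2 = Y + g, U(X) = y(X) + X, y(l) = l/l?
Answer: 41684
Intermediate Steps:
y(l) = 1
U(X) = 1 + X
G(Y, g) = -4 + 2*Y + 2*g (G(Y, g) = -4 + 2*(Y + g) = -4 + (2*Y + 2*g) = -4 + 2*Y + 2*g)
41386 + G(139, U(11)) = 41386 + (-4 + 2*139 + 2*(1 + 11)) = 41386 + (-4 + 278 + 2*12) = 41386 + (-4 + 278 + 24) = 41386 + 298 = 41684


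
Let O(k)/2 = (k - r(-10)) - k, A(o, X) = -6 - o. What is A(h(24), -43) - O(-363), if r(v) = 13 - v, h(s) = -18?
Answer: 58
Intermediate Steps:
O(k) = -46 (O(k) = 2*((k - (13 - 1*(-10))) - k) = 2*((k - (13 + 10)) - k) = 2*((k - 1*23) - k) = 2*((k - 23) - k) = 2*((-23 + k) - k) = 2*(-23) = -46)
A(h(24), -43) - O(-363) = (-6 - 1*(-18)) - 1*(-46) = (-6 + 18) + 46 = 12 + 46 = 58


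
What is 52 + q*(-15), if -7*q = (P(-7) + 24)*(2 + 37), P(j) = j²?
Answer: 43069/7 ≈ 6152.7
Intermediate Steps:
q = -2847/7 (q = -((-7)² + 24)*(2 + 37)/7 = -(49 + 24)*39/7 = -73*39/7 = -⅐*2847 = -2847/7 ≈ -406.71)
52 + q*(-15) = 52 - 2847/7*(-15) = 52 + 42705/7 = 43069/7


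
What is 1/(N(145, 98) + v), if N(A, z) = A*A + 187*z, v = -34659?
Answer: 1/4692 ≈ 0.00021313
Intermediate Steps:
N(A, z) = A² + 187*z
1/(N(145, 98) + v) = 1/((145² + 187*98) - 34659) = 1/((21025 + 18326) - 34659) = 1/(39351 - 34659) = 1/4692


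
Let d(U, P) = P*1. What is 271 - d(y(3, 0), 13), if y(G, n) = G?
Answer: 258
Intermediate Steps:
d(U, P) = P
271 - d(y(3, 0), 13) = 271 - 1*13 = 271 - 13 = 258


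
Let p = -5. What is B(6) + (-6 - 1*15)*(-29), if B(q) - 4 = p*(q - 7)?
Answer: 618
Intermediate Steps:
B(q) = 39 - 5*q (B(q) = 4 - 5*(q - 7) = 4 - 5*(-7 + q) = 4 + (35 - 5*q) = 39 - 5*q)
B(6) + (-6 - 1*15)*(-29) = (39 - 5*6) + (-6 - 1*15)*(-29) = (39 - 30) + (-6 - 15)*(-29) = 9 - 21*(-29) = 9 + 609 = 618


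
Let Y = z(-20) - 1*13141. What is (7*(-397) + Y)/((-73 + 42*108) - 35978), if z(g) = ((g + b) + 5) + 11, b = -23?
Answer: 15947/31515 ≈ 0.50601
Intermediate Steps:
z(g) = -7 + g (z(g) = ((g - 23) + 5) + 11 = ((-23 + g) + 5) + 11 = (-18 + g) + 11 = -7 + g)
Y = -13168 (Y = (-7 - 20) - 1*13141 = -27 - 13141 = -13168)
(7*(-397) + Y)/((-73 + 42*108) - 35978) = (7*(-397) - 13168)/((-73 + 42*108) - 35978) = (-2779 - 13168)/((-73 + 4536) - 35978) = -15947/(4463 - 35978) = -15947/(-31515) = -15947*(-1/31515) = 15947/31515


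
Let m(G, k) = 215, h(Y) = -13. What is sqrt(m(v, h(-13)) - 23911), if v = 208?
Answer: 4*I*sqrt(1481) ≈ 153.94*I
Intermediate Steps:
sqrt(m(v, h(-13)) - 23911) = sqrt(215 - 23911) = sqrt(-23696) = 4*I*sqrt(1481)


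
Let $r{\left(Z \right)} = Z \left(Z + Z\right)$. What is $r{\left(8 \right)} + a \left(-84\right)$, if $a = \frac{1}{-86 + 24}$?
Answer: $\frac{4010}{31} \approx 129.35$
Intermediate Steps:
$r{\left(Z \right)} = 2 Z^{2}$ ($r{\left(Z \right)} = Z 2 Z = 2 Z^{2}$)
$a = - \frac{1}{62}$ ($a = \frac{1}{-62} = - \frac{1}{62} \approx -0.016129$)
$r{\left(8 \right)} + a \left(-84\right) = 2 \cdot 8^{2} - - \frac{42}{31} = 2 \cdot 64 + \frac{42}{31} = 128 + \frac{42}{31} = \frac{4010}{31}$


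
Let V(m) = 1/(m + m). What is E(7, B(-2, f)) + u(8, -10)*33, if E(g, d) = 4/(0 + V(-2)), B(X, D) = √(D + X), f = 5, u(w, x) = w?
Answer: 248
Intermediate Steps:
V(m) = 1/(2*m)
E(g, d) = -16 (E(g, d) = 4/(0 + (½)/(-2)) = 4/(0 + (½)*(-½)) = 4/(0 - ¼) = 4/(-¼) = 4*(-4) = -16)
E(7, B(-2, f)) + u(8, -10)*33 = -16 + 8*33 = -16 + 264 = 248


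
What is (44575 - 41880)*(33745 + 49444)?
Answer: 224194355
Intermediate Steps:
(44575 - 41880)*(33745 + 49444) = 2695*83189 = 224194355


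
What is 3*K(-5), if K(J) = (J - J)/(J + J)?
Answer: 0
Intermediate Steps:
K(J) = 0 (K(J) = 0/((2*J)) = 0*(1/(2*J)) = 0)
3*K(-5) = 3*0 = 0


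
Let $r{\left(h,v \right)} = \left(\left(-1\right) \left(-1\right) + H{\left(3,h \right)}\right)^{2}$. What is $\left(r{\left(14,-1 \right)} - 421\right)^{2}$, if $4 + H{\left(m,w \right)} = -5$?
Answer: $127449$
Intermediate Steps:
$H{\left(m,w \right)} = -9$ ($H{\left(m,w \right)} = -4 - 5 = -9$)
$r{\left(h,v \right)} = 64$ ($r{\left(h,v \right)} = \left(\left(-1\right) \left(-1\right) - 9\right)^{2} = \left(1 - 9\right)^{2} = \left(-8\right)^{2} = 64$)
$\left(r{\left(14,-1 \right)} - 421\right)^{2} = \left(64 - 421\right)^{2} = \left(-357\right)^{2} = 127449$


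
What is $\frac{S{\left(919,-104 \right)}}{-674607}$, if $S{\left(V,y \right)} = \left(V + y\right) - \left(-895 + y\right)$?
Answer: $- \frac{1814}{674607} \approx -0.002689$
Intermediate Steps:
$S{\left(V,y \right)} = 895 + V$
$\frac{S{\left(919,-104 \right)}}{-674607} = \frac{895 + 919}{-674607} = 1814 \left(- \frac{1}{674607}\right) = - \frac{1814}{674607}$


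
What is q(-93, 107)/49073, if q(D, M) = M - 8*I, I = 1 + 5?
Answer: 59/49073 ≈ 0.0012023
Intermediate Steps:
I = 6
q(D, M) = -48 + M (q(D, M) = M - 8*6 = M - 48 = -48 + M)
q(-93, 107)/49073 = (-48 + 107)/49073 = 59*(1/49073) = 59/49073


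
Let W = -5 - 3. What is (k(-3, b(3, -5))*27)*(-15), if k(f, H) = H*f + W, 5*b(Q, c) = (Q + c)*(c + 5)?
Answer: 3240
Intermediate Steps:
W = -8
b(Q, c) = (5 + c)*(Q + c)/5 (b(Q, c) = ((Q + c)*(c + 5))/5 = ((Q + c)*(5 + c))/5 = ((5 + c)*(Q + c))/5 = (5 + c)*(Q + c)/5)
k(f, H) = -8 + H*f (k(f, H) = H*f - 8 = -8 + H*f)
(k(-3, b(3, -5))*27)*(-15) = ((-8 + (3 - 5 + (⅕)*(-5)² + (⅕)*3*(-5))*(-3))*27)*(-15) = ((-8 + (3 - 5 + (⅕)*25 - 3)*(-3))*27)*(-15) = ((-8 + (3 - 5 + 5 - 3)*(-3))*27)*(-15) = ((-8 + 0*(-3))*27)*(-15) = ((-8 + 0)*27)*(-15) = -8*27*(-15) = -216*(-15) = 3240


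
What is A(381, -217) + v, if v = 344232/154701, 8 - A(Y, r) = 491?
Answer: -8264039/17189 ≈ -480.77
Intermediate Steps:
A(Y, r) = -483 (A(Y, r) = 8 - 1*491 = 8 - 491 = -483)
v = 38248/17189 (v = 344232*(1/154701) = 38248/17189 ≈ 2.2251)
A(381, -217) + v = -483 + 38248/17189 = -8264039/17189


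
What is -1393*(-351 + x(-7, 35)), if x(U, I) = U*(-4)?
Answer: 449939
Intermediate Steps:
x(U, I) = -4*U
-1393*(-351 + x(-7, 35)) = -1393*(-351 - 4*(-7)) = -1393*(-351 + 28) = -1393*(-323) = 449939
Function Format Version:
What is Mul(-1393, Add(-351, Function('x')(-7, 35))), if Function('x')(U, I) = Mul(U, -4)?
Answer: 449939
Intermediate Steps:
Function('x')(U, I) = Mul(-4, U)
Mul(-1393, Add(-351, Function('x')(-7, 35))) = Mul(-1393, Add(-351, Mul(-4, -7))) = Mul(-1393, Add(-351, 28)) = Mul(-1393, -323) = 449939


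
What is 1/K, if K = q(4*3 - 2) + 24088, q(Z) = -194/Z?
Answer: 5/120343 ≈ 4.1548e-5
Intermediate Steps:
K = 120343/5 (K = -194/(4*3 - 2) + 24088 = -194/(12 - 2) + 24088 = -194/10 + 24088 = -194*1/10 + 24088 = -97/5 + 24088 = 120343/5 ≈ 24069.)
1/K = 1/(120343/5) = 5/120343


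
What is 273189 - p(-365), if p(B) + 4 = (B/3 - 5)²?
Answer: 2314337/9 ≈ 2.5715e+5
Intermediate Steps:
p(B) = -4 + (-5 + B/3)² (p(B) = -4 + (B/3 - 5)² = -4 + (-5 + B/3)²)
273189 - p(-365) = 273189 - (-4 + (-15 - 365)²/9) = 273189 - (-4 + (⅑)*(-380)²) = 273189 - (-4 + (⅑)*144400) = 273189 - (-4 + 144400/9) = 273189 - 1*144364/9 = 273189 - 144364/9 = 2314337/9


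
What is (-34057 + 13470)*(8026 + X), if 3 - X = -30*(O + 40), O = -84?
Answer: -138118183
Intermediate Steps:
X = -1317 (X = 3 - (-30)*(-84 + 40) = 3 - (-30)*(-44) = 3 - 1*1320 = 3 - 1320 = -1317)
(-34057 + 13470)*(8026 + X) = (-34057 + 13470)*(8026 - 1317) = -20587*6709 = -138118183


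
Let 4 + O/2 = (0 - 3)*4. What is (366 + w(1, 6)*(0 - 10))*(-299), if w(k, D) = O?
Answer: -205114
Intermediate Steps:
O = -32 (O = -8 + 2*((0 - 3)*4) = -8 + 2*(-3*4) = -8 + 2*(-12) = -8 - 24 = -32)
w(k, D) = -32
(366 + w(1, 6)*(0 - 10))*(-299) = (366 - 32*(0 - 10))*(-299) = (366 - 32*(-10))*(-299) = (366 + 320)*(-299) = 686*(-299) = -205114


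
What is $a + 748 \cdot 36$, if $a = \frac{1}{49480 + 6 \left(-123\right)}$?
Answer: $\frac{1312524577}{48742} \approx 26928.0$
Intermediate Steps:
$a = \frac{1}{48742}$ ($a = \frac{1}{49480 - 738} = \frac{1}{48742} \approx 2.0516 \cdot 10^{-5}$)
$a + 748 \cdot 36 = \frac{1}{48742} + 748 \cdot 36 = \frac{1}{48742} + 26928 = \frac{1312524577}{48742}$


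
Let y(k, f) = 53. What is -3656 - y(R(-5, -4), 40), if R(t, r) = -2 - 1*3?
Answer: -3709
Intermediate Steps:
R(t, r) = -5 (R(t, r) = -2 - 3 = -5)
-3656 - y(R(-5, -4), 40) = -3656 - 1*53 = -3656 - 53 = -3709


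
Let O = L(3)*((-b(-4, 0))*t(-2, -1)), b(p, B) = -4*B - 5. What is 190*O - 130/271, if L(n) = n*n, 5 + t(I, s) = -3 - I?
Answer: -13902430/271 ≈ -51301.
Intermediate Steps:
t(I, s) = -8 - I (t(I, s) = -5 + (-3 - I) = -8 - I)
b(p, B) = -5 - 4*B
L(n) = n**2
O = -270 (O = 3**2*((-(-5 - 4*0))*(-8 - 1*(-2))) = 9*((-(-5 + 0))*(-8 + 2)) = 9*(-1*(-5)*(-6)) = 9*(5*(-6)) = 9*(-30) = -270)
190*O - 130/271 = 190*(-270) - 130/271 = -51300 - 130*1/271 = -51300 - 130/271 = -13902430/271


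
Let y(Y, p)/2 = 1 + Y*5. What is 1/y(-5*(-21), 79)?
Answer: 1/1052 ≈ 0.00095057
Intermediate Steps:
y(Y, p) = 2 + 10*Y (y(Y, p) = 2*(1 + Y*5) = 2*(1 + 5*Y) = 2 + 10*Y)
1/y(-5*(-21), 79) = 1/(2 + 10*(-5*(-21))) = 1/(2 + 10*105) = 1/(2 + 1050) = 1/1052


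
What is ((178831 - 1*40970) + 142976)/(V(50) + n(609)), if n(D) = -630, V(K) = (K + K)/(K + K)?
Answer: -280837/629 ≈ -446.48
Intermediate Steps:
V(K) = 1 (V(K) = (2*K)/((2*K)) = (2*K)*(1/(2*K)) = 1)
((178831 - 1*40970) + 142976)/(V(50) + n(609)) = ((178831 - 1*40970) + 142976)/(1 - 630) = ((178831 - 40970) + 142976)/(-629) = (137861 + 142976)*(-1/629) = 280837*(-1/629) = -280837/629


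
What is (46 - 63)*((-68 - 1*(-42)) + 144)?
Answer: -2006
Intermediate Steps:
(46 - 63)*((-68 - 1*(-42)) + 144) = -17*((-68 + 42) + 144) = -17*(-26 + 144) = -17*118 = -2006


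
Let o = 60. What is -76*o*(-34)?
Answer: 155040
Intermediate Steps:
-76*o*(-34) = -76*60*(-34) = -4560*(-34) = 155040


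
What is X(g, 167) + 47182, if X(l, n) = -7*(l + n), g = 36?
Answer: 45761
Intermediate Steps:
X(l, n) = -7*l - 7*n
X(g, 167) + 47182 = (-7*36 - 7*167) + 47182 = (-252 - 1169) + 47182 = -1421 + 47182 = 45761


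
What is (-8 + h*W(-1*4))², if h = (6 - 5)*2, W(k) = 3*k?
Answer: 1024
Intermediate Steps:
h = 2 (h = 1*2 = 2)
(-8 + h*W(-1*4))² = (-8 + 2*(3*(-1*4)))² = (-8 + 2*(3*(-4)))² = (-8 + 2*(-12))² = (-8 - 24)² = (-32)² = 1024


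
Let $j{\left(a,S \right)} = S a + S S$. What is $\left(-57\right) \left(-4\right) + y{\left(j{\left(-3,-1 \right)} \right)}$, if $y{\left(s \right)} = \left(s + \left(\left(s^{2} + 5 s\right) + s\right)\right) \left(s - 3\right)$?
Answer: $272$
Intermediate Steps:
$j{\left(a,S \right)} = S^{2} + S a$ ($j{\left(a,S \right)} = S a + S^{2} = S^{2} + S a$)
$y{\left(s \right)} = \left(-3 + s\right) \left(s^{2} + 7 s\right)$ ($y{\left(s \right)} = \left(s + \left(s^{2} + 6 s\right)\right) \left(-3 + s\right) = \left(s^{2} + 7 s\right) \left(-3 + s\right) = \left(-3 + s\right) \left(s^{2} + 7 s\right)$)
$\left(-57\right) \left(-4\right) + y{\left(j{\left(-3,-1 \right)} \right)} = \left(-57\right) \left(-4\right) + - (-1 - 3) \left(-21 + \left(- (-1 - 3)\right)^{2} + 4 \left(- (-1 - 3)\right)\right) = 228 + \left(-1\right) \left(-4\right) \left(-21 + \left(\left(-1\right) \left(-4\right)\right)^{2} + 4 \left(\left(-1\right) \left(-4\right)\right)\right) = 228 + 4 \left(-21 + 4^{2} + 4 \cdot 4\right) = 228 + 4 \left(-21 + 16 + 16\right) = 228 + 4 \cdot 11 = 228 + 44 = 272$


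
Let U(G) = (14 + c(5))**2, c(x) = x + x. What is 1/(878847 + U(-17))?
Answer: 1/879423 ≈ 1.1371e-6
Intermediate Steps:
c(x) = 2*x
U(G) = 576 (U(G) = (14 + 2*5)**2 = (14 + 10)**2 = 24**2 = 576)
1/(878847 + U(-17)) = 1/(878847 + 576) = 1/879423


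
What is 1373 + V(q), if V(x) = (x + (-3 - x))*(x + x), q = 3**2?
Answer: 1319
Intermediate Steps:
q = 9
V(x) = -6*x
1373 + V(q) = 1373 - 6*9 = 1373 - 54 = 1319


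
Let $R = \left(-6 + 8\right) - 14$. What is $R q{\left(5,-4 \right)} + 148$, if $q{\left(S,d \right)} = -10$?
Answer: $268$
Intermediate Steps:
$R = -12$ ($R = 2 - 14 = -12$)
$R q{\left(5,-4 \right)} + 148 = \left(-12\right) \left(-10\right) + 148 = 120 + 148 = 268$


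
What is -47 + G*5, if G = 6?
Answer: -17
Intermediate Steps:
-47 + G*5 = -47 + 6*5 = -47 + 30 = -17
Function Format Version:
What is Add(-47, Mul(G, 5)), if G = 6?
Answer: -17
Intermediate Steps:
Add(-47, Mul(G, 5)) = Add(-47, Mul(6, 5)) = Add(-47, 30) = -17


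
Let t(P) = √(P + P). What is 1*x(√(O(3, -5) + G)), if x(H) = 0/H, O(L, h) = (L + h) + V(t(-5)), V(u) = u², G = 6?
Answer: 0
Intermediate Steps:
t(P) = √2*√P (t(P) = √(2*P) = √2*√P)
O(L, h) = -10 + L + h (O(L, h) = (L + h) + (√2*√(-5))² = (L + h) + (√2*(I*√5))² = (L + h) + (I*√10)² = (L + h) - 10 = -10 + L + h)
x(H) = 0
1*x(√(O(3, -5) + G)) = 1*0 = 0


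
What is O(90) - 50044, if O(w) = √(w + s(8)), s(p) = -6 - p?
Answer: -50044 + 2*√19 ≈ -50035.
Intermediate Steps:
O(w) = √(-14 + w) (O(w) = √(w + (-6 - 1*8)) = √(w + (-6 - 8)) = √(w - 14) = √(-14 + w))
O(90) - 50044 = √(-14 + 90) - 50044 = √76 - 50044 = 2*√19 - 50044 = -50044 + 2*√19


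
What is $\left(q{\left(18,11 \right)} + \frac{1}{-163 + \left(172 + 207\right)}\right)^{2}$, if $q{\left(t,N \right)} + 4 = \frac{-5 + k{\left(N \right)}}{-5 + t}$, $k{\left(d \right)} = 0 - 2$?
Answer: $\frac{162078361}{7884864} \approx 20.556$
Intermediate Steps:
$k{\left(d \right)} = -2$
$q{\left(t,N \right)} = -4 - \frac{7}{-5 + t}$ ($q{\left(t,N \right)} = -4 + \frac{-5 - 2}{-5 + t} = -4 - \frac{7}{-5 + t}$)
$\left(q{\left(18,11 \right)} + \frac{1}{-163 + \left(172 + 207\right)}\right)^{2} = \left(\frac{13 - 72}{-5 + 18} + \frac{1}{-163 + \left(172 + 207\right)}\right)^{2} = \left(\frac{13 - 72}{13} + \frac{1}{-163 + 379}\right)^{2} = \left(\frac{1}{13} \left(-59\right) + \frac{1}{216}\right)^{2} = \left(- \frac{59}{13} + \frac{1}{216}\right)^{2} = \left(- \frac{12731}{2808}\right)^{2} = \frac{162078361}{7884864}$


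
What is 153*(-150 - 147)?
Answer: -45441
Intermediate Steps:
153*(-150 - 147) = 153*(-297) = -45441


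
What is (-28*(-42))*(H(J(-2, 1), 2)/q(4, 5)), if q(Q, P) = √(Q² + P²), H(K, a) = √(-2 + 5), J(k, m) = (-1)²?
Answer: 1176*√123/41 ≈ 318.11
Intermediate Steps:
J(k, m) = 1
H(K, a) = √3
q(Q, P) = √(P² + Q²)
(-28*(-42))*(H(J(-2, 1), 2)/q(4, 5)) = (-28*(-42))*(√3/(√(5² + 4²))) = 1176*(√3/(√(25 + 16))) = 1176*(√3/(√41)) = 1176*(√3*(√41/41)) = 1176*(√123/41) = 1176*√123/41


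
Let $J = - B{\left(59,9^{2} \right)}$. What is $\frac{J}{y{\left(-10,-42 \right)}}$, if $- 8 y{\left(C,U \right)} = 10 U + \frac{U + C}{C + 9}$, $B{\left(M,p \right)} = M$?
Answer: $- \frac{59}{46} \approx -1.2826$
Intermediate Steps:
$J = -59$ ($J = \left(-1\right) 59 = -59$)
$y{\left(C,U \right)} = - \frac{5 U}{4} - \frac{C + U}{8 \left(9 + C\right)}$ ($y{\left(C,U \right)} = - \frac{10 U + \frac{U + C}{C + 9}}{8} = - \frac{10 U + \frac{C + U}{9 + C}}{8} = - \frac{5 U}{4} - \frac{C + U}{8 \left(9 + C\right)}$)
$\frac{J}{y{\left(-10,-42 \right)}} = - \frac{59}{\frac{1}{8} \frac{1}{9 - 10} \left(\left(-1\right) \left(-10\right) - -3822 - \left(-100\right) \left(-42\right)\right)} = - \frac{59}{\frac{1}{8} \frac{1}{-1} \left(10 + 3822 - 4200\right)} = - \frac{59}{\frac{1}{8} \left(-1\right) \left(-368\right)} = - \frac{59}{46}$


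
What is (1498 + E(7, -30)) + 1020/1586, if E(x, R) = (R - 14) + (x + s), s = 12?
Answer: 1168599/793 ≈ 1473.6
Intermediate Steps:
E(x, R) = -2 + R + x (E(x, R) = (R - 14) + (x + 12) = (-14 + R) + (12 + x) = -2 + R + x)
(1498 + E(7, -30)) + 1020/1586 = (1498 + (-2 - 30 + 7)) + 1020/1586 = (1498 - 25) + 1020*(1/1586) = 1473 + 510/793 = 1168599/793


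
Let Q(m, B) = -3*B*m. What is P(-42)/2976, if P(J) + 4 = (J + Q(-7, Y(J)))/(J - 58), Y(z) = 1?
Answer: -379/297600 ≈ -0.0012735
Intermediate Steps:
Q(m, B) = -3*B*m
P(J) = -4 + (21 + J)/(-58 + J) (P(J) = -4 + (J - 3*1*(-7))/(J - 58) = -4 + (J + 21)/(-58 + J) = -4 + (21 + J)/(-58 + J))
P(-42)/2976 = ((253 - 3*(-42))/(-58 - 42))/2976 = ((253 + 126)/(-100))*(1/2976) = -1/100*379*(1/2976) = -379/100*1/2976 = -379/297600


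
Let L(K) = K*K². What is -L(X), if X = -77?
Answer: 456533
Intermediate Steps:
L(K) = K³
-L(X) = -1*(-77)³ = -1*(-456533) = 456533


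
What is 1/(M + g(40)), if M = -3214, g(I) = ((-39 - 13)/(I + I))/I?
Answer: -800/2571213 ≈ -0.00031114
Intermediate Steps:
g(I) = -26/I² (g(I) = (-52*1/(2*I))/I = (-26/I)/I = -26/I²)
1/(M + g(40)) = 1/(-3214 - 26/40²) = 1/(-3214 - 26*1/1600) = 1/(-3214 - 13/800) = 1/(-2571213/800) = -800/2571213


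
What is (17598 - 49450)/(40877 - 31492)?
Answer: -31852/9385 ≈ -3.3939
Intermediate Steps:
(17598 - 49450)/(40877 - 31492) = -31852/9385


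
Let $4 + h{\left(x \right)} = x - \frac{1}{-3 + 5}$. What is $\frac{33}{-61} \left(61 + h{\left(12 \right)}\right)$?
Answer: $- \frac{4521}{122} \approx -37.057$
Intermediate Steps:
$h{\left(x \right)} = - \frac{9}{2} + x$ ($h{\left(x \right)} = -4 + \left(x - \frac{1}{-3 + 5}\right) = -4 + \left(x - \frac{1}{2}\right) = -4 + \left(- \frac{1}{2} + x\right) = - \frac{9}{2} + x$)
$\frac{33}{-61} \left(61 + h{\left(12 \right)}\right) = \frac{33}{-61} \left(61 + \left(- \frac{9}{2} + 12\right)\right) = 33 \left(- \frac{1}{61}\right) \left(61 + \frac{15}{2}\right) = \left(- \frac{33}{61}\right) \frac{137}{2} = - \frac{4521}{122}$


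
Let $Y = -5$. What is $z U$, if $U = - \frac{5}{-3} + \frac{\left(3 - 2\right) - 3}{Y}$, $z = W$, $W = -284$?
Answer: $- \frac{8804}{15} \approx -586.93$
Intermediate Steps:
$z = -284$
$U = \frac{31}{15}$ ($U = - \frac{5}{-3} + \frac{\left(3 - 2\right) - 3}{-5} = \left(-5\right) \left(- \frac{1}{3}\right) + \left(1 - 3\right) \left(- \frac{1}{5}\right) = \frac{5}{3} - - \frac{2}{5} = \frac{5}{3} + \frac{2}{5} = \frac{31}{15} \approx 2.0667$)
$z U = \left(-284\right) \frac{31}{15} = - \frac{8804}{15}$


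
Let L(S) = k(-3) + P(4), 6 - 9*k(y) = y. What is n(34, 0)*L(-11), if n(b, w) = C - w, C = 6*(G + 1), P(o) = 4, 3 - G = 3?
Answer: 30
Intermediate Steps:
G = 0 (G = 3 - 1*3 = 3 - 3 = 0)
k(y) = ⅔ - y/9
C = 6 (C = 6*(0 + 1) = 6*1 = 6)
n(b, w) = 6 - w
L(S) = 5 (L(S) = (⅔ - ⅑*(-3)) + 4 = (⅔ + ⅓) + 4 = 1 + 4 = 5)
n(34, 0)*L(-11) = (6 - 1*0)*5 = (6 + 0)*5 = 6*5 = 30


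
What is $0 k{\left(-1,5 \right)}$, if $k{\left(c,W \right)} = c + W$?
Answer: $0$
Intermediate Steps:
$k{\left(c,W \right)} = W + c$
$0 k{\left(-1,5 \right)} = 0 \left(5 - 1\right) = 0 \cdot 4 = 0$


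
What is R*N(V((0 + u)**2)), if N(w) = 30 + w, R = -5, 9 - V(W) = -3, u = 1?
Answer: -210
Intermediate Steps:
V(W) = 12 (V(W) = 9 - 1*(-3) = 9 + 3 = 12)
R*N(V((0 + u)**2)) = -5*(30 + 12) = -5*42 = -210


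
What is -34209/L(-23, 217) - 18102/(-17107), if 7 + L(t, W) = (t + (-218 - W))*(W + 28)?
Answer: 373795071/274242317 ≈ 1.3630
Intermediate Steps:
L(t, W) = -7 + (28 + W)*(-218 + t - W) (L(t, W) = -7 + (t + (-218 - W))*(W + 28) = -7 + (-218 + t - W)*(28 + W) = -7 + (28 + W)*(-218 + t - W))
-34209/L(-23, 217) - 18102/(-17107) = -34209/(-6111 - 1*217**2 - 246*217 + 28*(-23) + 217*(-23)) - 18102/(-17107) = -34209/(-6111 - 1*47089 - 53382 - 644 - 4991) - 18102*(-1/17107) = -34209/(-6111 - 47089 - 53382 - 644 - 4991) + 18102/17107 = -34209/(-112217) + 18102/17107 = -34209*(-1/112217) + 18102/17107 = 4887/16031 + 18102/17107 = 373795071/274242317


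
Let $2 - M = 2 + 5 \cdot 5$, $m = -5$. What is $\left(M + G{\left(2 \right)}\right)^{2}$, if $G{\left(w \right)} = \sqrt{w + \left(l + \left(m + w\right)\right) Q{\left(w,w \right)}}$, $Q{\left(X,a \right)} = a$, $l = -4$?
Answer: $613 - 100 i \sqrt{3} \approx 613.0 - 173.21 i$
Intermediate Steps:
$M = -25$ ($M = 2 - \left(2 + 5 \cdot 5\right) = 2 - \left(2 + 25\right) = 2 - 27 = -25$)
$G{\left(w \right)} = \sqrt{w + w \left(-9 + w\right)}$ ($G{\left(w \right)} = \sqrt{w + \left(-4 + \left(-5 + w\right)\right) w} = \sqrt{w + \left(-9 + w\right) w} = \sqrt{w + w \left(-9 + w\right)}$)
$\left(M + G{\left(2 \right)}\right)^{2} = \left(-25 + \sqrt{2 \left(-8 + 2\right)}\right)^{2} = \left(-25 + \sqrt{2 \left(-6\right)}\right)^{2} = \left(-25 + \sqrt{-12}\right)^{2} = \left(-25 + 2 i \sqrt{3}\right)^{2}$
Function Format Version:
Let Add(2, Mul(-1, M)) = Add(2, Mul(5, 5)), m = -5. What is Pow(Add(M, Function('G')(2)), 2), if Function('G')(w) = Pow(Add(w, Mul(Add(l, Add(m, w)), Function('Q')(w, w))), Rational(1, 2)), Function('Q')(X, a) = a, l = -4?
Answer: Add(613, Mul(-100, I, Pow(3, Rational(1, 2)))) ≈ Add(613.00, Mul(-173.21, I))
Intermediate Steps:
M = -25 (M = Add(2, Mul(-1, Add(2, Mul(5, 5)))) = Add(2, Mul(-1, Add(2, 25))) = Add(2, Mul(-1, 27)) = Add(2, -27) = -25)
Function('G')(w) = Pow(Add(w, Mul(w, Add(-9, w))), Rational(1, 2)) (Function('G')(w) = Pow(Add(w, Mul(Add(-4, Add(-5, w)), w)), Rational(1, 2)) = Pow(Add(w, Mul(Add(-9, w), w)), Rational(1, 2)) = Pow(Add(w, Mul(w, Add(-9, w))), Rational(1, 2)))
Pow(Add(M, Function('G')(2)), 2) = Pow(Add(-25, Pow(Mul(2, Add(-8, 2)), Rational(1, 2))), 2) = Pow(Add(-25, Pow(Mul(2, -6), Rational(1, 2))), 2) = Pow(Add(-25, Pow(-12, Rational(1, 2))), 2) = Pow(Add(-25, Mul(2, I, Pow(3, Rational(1, 2)))), 2)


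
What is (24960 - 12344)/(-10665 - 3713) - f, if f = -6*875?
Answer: 37735942/7189 ≈ 5249.1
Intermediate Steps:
f = -5250
(24960 - 12344)/(-10665 - 3713) - f = (24960 - 12344)/(-10665 - 3713) - 1*(-5250) = 12616/(-14378) + 5250 = 12616*(-1/14378) + 5250 = -6308/7189 + 5250 = 37735942/7189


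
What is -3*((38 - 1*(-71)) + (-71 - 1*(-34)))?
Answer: -216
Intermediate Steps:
-3*((38 - 1*(-71)) + (-71 - 1*(-34))) = -3*((38 + 71) + (-71 + 34)) = -3*(109 - 37) = -3*72 = -216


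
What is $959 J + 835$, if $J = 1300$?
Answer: $1247535$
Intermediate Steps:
$959 J + 835 = 959 \cdot 1300 + 835 = 1246700 + 835 = 1247535$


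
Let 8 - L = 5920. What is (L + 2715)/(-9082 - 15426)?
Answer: 3197/24508 ≈ 0.13045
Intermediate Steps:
L = -5912 (L = 8 - 1*5920 = 8 - 5920 = -5912)
(L + 2715)/(-9082 - 15426) = (-5912 + 2715)/(-9082 - 15426) = -3197/(-24508) = -3197*(-1/24508) = 3197/24508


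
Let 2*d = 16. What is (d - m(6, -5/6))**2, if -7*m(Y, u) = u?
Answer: 109561/1764 ≈ 62.109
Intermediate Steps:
m(Y, u) = -u/7
d = 8 (d = (1/2)*16 = 8)
(d - m(6, -5/6))**2 = (8 - (-1)*(-5/6)/7)**2 = (8 - (-1)*(-5*1/6)/7)**2 = (8 - (-1)*(-5)/(7*6))**2 = (8 - 1*5/42)**2 = (8 - 5/42)**2 = (331/42)**2 = 109561/1764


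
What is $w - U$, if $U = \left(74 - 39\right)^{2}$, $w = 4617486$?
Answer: $4616261$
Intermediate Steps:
$U = 1225$ ($U = 35^{2} = 1225$)
$w - U = 4617486 - 1225 = 4616261$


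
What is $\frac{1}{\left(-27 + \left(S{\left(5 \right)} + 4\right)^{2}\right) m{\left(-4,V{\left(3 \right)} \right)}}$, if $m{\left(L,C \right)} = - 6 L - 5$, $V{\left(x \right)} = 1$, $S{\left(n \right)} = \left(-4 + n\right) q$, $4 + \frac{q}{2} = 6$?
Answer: $\frac{1}{703} \approx 0.0014225$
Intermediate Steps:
$q = 4$ ($q = -8 + 2 \cdot 6 = -8 + 12 = 4$)
$S{\left(n \right)} = -16 + 4 n$ ($S{\left(n \right)} = \left(-4 + n\right) 4 = -16 + 4 n$)
$m{\left(L,C \right)} = -5 - 6 L$
$\frac{1}{\left(-27 + \left(S{\left(5 \right)} + 4\right)^{2}\right) m{\left(-4,V{\left(3 \right)} \right)}} = \frac{1}{\left(-27 + \left(\left(-16 + 4 \cdot 5\right) + 4\right)^{2}\right) \left(-5 - -24\right)} = \frac{1}{\left(-27 + \left(\left(-16 + 20\right) + 4\right)^{2}\right) \left(-5 + 24\right)} = \frac{1}{\left(-27 + \left(4 + 4\right)^{2}\right) 19} = \frac{1}{\left(-27 + 8^{2}\right) 19} = \frac{1}{\left(-27 + 64\right) 19} = \frac{1}{37 \cdot 19} = \frac{1}{703}$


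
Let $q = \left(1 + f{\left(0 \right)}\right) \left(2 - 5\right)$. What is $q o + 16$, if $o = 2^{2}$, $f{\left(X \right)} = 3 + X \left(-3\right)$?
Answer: $-32$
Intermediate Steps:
$f{\left(X \right)} = 3 - 3 X$
$o = 4$
$q = -12$ ($q = \left(1 + \left(3 - 0\right)\right) \left(2 - 5\right) = \left(1 + \left(3 + 0\right)\right) \left(-3\right) = \left(1 + 3\right) \left(-3\right) = 4 \left(-3\right) = -12$)
$q o + 16 = \left(-12\right) 4 + 16 = -48 + 16 = -32$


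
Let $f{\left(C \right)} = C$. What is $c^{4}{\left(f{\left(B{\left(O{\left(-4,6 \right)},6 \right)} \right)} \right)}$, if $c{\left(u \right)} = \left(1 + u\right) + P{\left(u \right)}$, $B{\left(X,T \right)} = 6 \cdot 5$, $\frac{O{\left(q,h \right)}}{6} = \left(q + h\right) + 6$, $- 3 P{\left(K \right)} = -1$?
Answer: $\frac{78074896}{81} \approx 9.6389 \cdot 10^{5}$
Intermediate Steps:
$P{\left(K \right)} = \frac{1}{3}$ ($P{\left(K \right)} = \left(- \frac{1}{3}\right) \left(-1\right) = \frac{1}{3}$)
$O{\left(q,h \right)} = 36 + 6 h + 6 q$ ($O{\left(q,h \right)} = 6 \left(\left(q + h\right) + 6\right) = 6 \left(\left(h + q\right) + 6\right) = 6 \left(6 + h + q\right) = 36 + 6 h + 6 q$)
$B{\left(X,T \right)} = 30$
$c{\left(u \right)} = \frac{4}{3} + u$ ($c{\left(u \right)} = \left(1 + u\right) + \frac{1}{3} = \frac{4}{3} + u$)
$c^{4}{\left(f{\left(B{\left(O{\left(-4,6 \right)},6 \right)} \right)} \right)} = \left(\frac{4}{3} + 30\right)^{4} = \left(\frac{94}{3}\right)^{4} = \frac{78074896}{81}$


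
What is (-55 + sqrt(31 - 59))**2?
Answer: 2997 - 220*I*sqrt(7) ≈ 2997.0 - 582.07*I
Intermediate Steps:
(-55 + sqrt(31 - 59))**2 = (-55 + sqrt(-28))**2 = (-55 + 2*I*sqrt(7))**2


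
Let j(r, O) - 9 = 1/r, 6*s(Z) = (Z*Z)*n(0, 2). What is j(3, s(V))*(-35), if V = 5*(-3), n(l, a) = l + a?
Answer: -980/3 ≈ -326.67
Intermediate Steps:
n(l, a) = a + l
V = -15
s(Z) = Z²/3 (s(Z) = ((Z*Z)*(2 + 0))/6 = (Z²*2)/6 = (2*Z²)/6 = Z²/3)
j(r, O) = 9 + 1/r
j(3, s(V))*(-35) = (9 + 1/3)*(-35) = (9 + ⅓)*(-35) = (28/3)*(-35) = -980/3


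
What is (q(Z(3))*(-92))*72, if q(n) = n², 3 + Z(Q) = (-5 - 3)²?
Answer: -24647904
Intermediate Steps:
Z(Q) = 61 (Z(Q) = -3 + (-5 - 3)² = -3 + (-8)² = -3 + 64 = 61)
(q(Z(3))*(-92))*72 = (61²*(-92))*72 = (3721*(-92))*72 = -342332*72 = -24647904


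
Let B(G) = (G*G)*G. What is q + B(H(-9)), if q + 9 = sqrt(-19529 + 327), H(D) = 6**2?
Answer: 46647 + I*sqrt(19202) ≈ 46647.0 + 138.57*I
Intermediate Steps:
H(D) = 36
B(G) = G**3 (B(G) = G**2*G = G**3)
q = -9 + I*sqrt(19202) (q = -9 + sqrt(-19529 + 327) = -9 + sqrt(-19202) = -9 + I*sqrt(19202) ≈ -9.0 + 138.57*I)
q + B(H(-9)) = (-9 + I*sqrt(19202)) + 36**3 = (-9 + I*sqrt(19202)) + 46656 = 46647 + I*sqrt(19202)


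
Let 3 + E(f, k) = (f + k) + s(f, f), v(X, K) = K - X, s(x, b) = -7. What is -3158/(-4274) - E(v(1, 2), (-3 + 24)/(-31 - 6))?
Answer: 814921/79069 ≈ 10.306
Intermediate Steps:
E(f, k) = -10 + f + k (E(f, k) = -3 + ((f + k) - 7) = -3 + (-7 + f + k) = -10 + f + k)
-3158/(-4274) - E(v(1, 2), (-3 + 24)/(-31 - 6)) = -3158/(-4274) - (-10 + (2 - 1*1) + (-3 + 24)/(-31 - 6)) = -3158*(-1/4274) - (-10 + (2 - 1) + 21/(-37)) = 1579/2137 - (-10 + 1 + 21*(-1/37)) = 1579/2137 - (-10 + 1 - 21/37) = 1579/2137 - 1*(-354/37) = 1579/2137 + 354/37 = 814921/79069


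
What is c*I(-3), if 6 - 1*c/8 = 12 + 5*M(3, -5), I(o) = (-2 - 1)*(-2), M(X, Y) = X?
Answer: -1008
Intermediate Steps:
I(o) = 6 (I(o) = -3*(-2) = 6)
c = -168 (c = 48 - 8*(12 + 5*3) = 48 - 8*(12 + 15) = 48 - 8*27 = 48 - 216 = -168)
c*I(-3) = -168*6 = -1008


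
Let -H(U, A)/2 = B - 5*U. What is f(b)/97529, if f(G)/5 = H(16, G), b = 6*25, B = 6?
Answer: 740/97529 ≈ 0.0075875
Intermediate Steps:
b = 150
H(U, A) = -12 + 10*U (H(U, A) = -2*(6 - 5*U) = -12 + 10*U)
f(G) = 740 (f(G) = 5*(-12 + 10*16) = 5*(-12 + 160) = 5*148 = 740)
f(b)/97529 = 740/97529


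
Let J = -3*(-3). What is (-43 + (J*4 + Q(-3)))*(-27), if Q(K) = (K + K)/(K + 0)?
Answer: 135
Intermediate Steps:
Q(K) = 2 (Q(K) = (2*K)/K = 2)
J = 9
(-43 + (J*4 + Q(-3)))*(-27) = (-43 + (9*4 + 2))*(-27) = (-43 + (36 + 2))*(-27) = (-43 + 38)*(-27) = -5*(-27) = 135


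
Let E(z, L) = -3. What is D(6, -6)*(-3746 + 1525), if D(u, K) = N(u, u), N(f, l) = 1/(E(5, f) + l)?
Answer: -2221/3 ≈ -740.33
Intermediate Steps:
N(f, l) = 1/(-3 + l)
D(u, K) = 1/(-3 + u)
D(6, -6)*(-3746 + 1525) = (-3746 + 1525)/(-3 + 6) = -2221/3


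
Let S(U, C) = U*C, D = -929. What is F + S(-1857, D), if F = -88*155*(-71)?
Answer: 2693593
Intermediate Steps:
S(U, C) = C*U
F = 968440 (F = -13640*(-71) = 968440)
F + S(-1857, D) = 968440 - 929*(-1857) = 968440 + 1725153 = 2693593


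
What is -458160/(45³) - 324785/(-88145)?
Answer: -8461553/6299775 ≈ -1.3432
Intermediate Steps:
-458160/(45³) - 324785/(-88145) = -458160/91125 - 324785*(-1/88145) = -458160*1/91125 + 3821/1037 = -30544/6075 + 3821/1037 = -8461553/6299775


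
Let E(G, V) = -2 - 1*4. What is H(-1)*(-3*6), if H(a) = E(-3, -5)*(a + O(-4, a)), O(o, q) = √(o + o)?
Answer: -108 + 216*I*√2 ≈ -108.0 + 305.47*I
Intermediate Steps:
E(G, V) = -6 (E(G, V) = -2 - 4 = -6)
O(o, q) = √2*√o (O(o, q) = √(2*o) = √2*√o)
H(a) = -6*a - 12*I*√2 (H(a) = -6*(a + √2*√(-4)) = -6*(a + √2*(2*I)) = -6*(a + 2*I*√2) = -6*a - 12*I*√2)
H(-1)*(-3*6) = (-6*(-1) - 12*I*√2)*(-3*6) = (6 - 12*I*√2)*(-18) = -108 + 216*I*√2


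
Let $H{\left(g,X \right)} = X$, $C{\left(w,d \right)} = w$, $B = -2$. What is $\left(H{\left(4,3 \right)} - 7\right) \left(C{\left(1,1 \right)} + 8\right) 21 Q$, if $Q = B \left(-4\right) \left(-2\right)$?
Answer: $12096$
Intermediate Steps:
$Q = -16$ ($Q = \left(-2\right) \left(-4\right) \left(-2\right) = 8 \left(-2\right) = -16$)
$\left(H{\left(4,3 \right)} - 7\right) \left(C{\left(1,1 \right)} + 8\right) 21 Q = \left(3 - 7\right) \left(1 + 8\right) 21 \left(-16\right) = \left(-4\right) 9 \cdot 21 \left(-16\right) = \left(-36\right) 21 \left(-16\right) = \left(-756\right) \left(-16\right) = 12096$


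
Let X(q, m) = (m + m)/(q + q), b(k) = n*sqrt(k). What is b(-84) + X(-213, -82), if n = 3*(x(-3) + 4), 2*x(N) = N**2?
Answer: 82/213 + 51*I*sqrt(21) ≈ 0.38498 + 233.71*I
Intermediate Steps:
x(N) = N**2/2
n = 51/2 (n = 3*((1/2)*(-3)**2 + 4) = 3*((1/2)*9 + 4) = 3*(9/2 + 4) = 3*(17/2) = 51/2 ≈ 25.500)
b(k) = 51*sqrt(k)/2
X(q, m) = m/q (X(q, m) = (2*m)/((2*q)) = (2*m)*(1/(2*q)) = m/q)
b(-84) + X(-213, -82) = 51*sqrt(-84)/2 - 82/(-213) = 51*(2*I*sqrt(21))/2 - 82*(-1/213) = 51*I*sqrt(21) + 82/213 = 82/213 + 51*I*sqrt(21)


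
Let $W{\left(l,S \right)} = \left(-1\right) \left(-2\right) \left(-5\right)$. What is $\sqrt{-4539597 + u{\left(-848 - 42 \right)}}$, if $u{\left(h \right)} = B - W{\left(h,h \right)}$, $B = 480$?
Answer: $i \sqrt{4539107} \approx 2130.5 i$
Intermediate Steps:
$W{\left(l,S \right)} = -10$ ($W{\left(l,S \right)} = 2 \left(-5\right) = -10$)
$u{\left(h \right)} = 490$ ($u{\left(h \right)} = 480 - -10 = 480 + 10 = 490$)
$\sqrt{-4539597 + u{\left(-848 - 42 \right)}} = \sqrt{-4539597 + 490} = \sqrt{-4539107} = i \sqrt{4539107}$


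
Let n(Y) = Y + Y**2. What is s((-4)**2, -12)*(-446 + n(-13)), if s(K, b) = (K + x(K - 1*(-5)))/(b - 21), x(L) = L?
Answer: 10730/33 ≈ 325.15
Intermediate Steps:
s(K, b) = (5 + 2*K)/(-21 + b) (s(K, b) = (K + (K - 1*(-5)))/(b - 21) = (K + (K + 5))/(-21 + b) = (K + (5 + K))/(-21 + b) = (5 + 2*K)/(-21 + b))
s((-4)**2, -12)*(-446 + n(-13)) = ((5 + 2*(-4)**2)/(-21 - 12))*(-446 - 13*(1 - 13)) = ((5 + 2*16)/(-33))*(-446 - 13*(-12)) = (-(5 + 32)/33)*(-446 + 156) = -1/33*37*(-290) = -37/33*(-290) = 10730/33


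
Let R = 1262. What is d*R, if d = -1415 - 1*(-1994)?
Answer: 730698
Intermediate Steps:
d = 579 (d = -1415 + 1994 = 579)
d*R = 579*1262 = 730698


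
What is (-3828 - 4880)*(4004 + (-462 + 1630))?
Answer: -45037776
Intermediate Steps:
(-3828 - 4880)*(4004 + (-462 + 1630)) = -8708*(4004 + 1168) = -8708*5172 = -45037776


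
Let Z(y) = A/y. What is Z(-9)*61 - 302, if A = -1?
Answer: -2657/9 ≈ -295.22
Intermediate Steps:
Z(y) = -1/y
Z(-9)*61 - 302 = -1/(-9)*61 - 302 = -1*(-⅑)*61 - 302 = (⅑)*61 - 302 = 61/9 - 302 = -2657/9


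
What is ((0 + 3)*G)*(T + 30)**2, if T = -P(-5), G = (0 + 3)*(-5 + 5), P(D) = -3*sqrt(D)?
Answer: 0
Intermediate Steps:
G = 0 (G = 3*0 = 0)
T = 3*I*sqrt(5) (T = -(-3)*sqrt(-5) = -(-3)*I*sqrt(5) = 3*I*sqrt(5) ≈ 6.7082*I)
((0 + 3)*G)*(T + 30)**2 = ((0 + 3)*0)*(3*I*sqrt(5) + 30)**2 = (3*0)*(30 + 3*I*sqrt(5))**2 = 0*(30 + 3*I*sqrt(5))**2 = 0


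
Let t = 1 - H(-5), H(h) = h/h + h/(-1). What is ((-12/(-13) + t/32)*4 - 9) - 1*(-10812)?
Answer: 1123831/104 ≈ 10806.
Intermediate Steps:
H(h) = 1 - h (H(h) = 1 + h*(-1) = 1 - h)
t = -5 (t = 1 - (1 - 1*(-5)) = 1 - (1 + 5) = 1 - 1*6 = 1 - 6 = -5)
((-12/(-13) + t/32)*4 - 9) - 1*(-10812) = ((-12/(-13) - 5/32)*4 - 9) - 1*(-10812) = ((-12*(-1/13) - 5*1/32)*4 - 9) + 10812 = ((12/13 - 5/32)*4 - 9) + 10812 = ((319/416)*4 - 9) + 10812 = (319/104 - 9) + 10812 = -617/104 + 10812 = 1123831/104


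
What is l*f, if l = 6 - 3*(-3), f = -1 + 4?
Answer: 45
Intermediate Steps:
f = 3
l = 15 (l = 6 + 9 = 15)
l*f = 15*3 = 45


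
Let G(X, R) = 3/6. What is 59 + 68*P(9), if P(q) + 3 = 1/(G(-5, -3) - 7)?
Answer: -2021/13 ≈ -155.46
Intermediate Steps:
G(X, R) = ½ (G(X, R) = 3*(⅙) = ½)
P(q) = -41/13 (P(q) = -3 + 1/(½ - 7) = -3 + 1/(-13/2) = -3 - 2/13 = -41/13)
59 + 68*P(9) = 59 + 68*(-41/13) = 59 - 2788/13 = -2021/13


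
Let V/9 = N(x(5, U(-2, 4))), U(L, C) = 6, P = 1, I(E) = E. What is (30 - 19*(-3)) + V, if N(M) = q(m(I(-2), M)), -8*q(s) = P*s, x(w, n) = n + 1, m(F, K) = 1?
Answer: 687/8 ≈ 85.875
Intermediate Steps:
x(w, n) = 1 + n
q(s) = -s/8
N(M) = -⅛ (N(M) = -⅛*1 = -⅛)
V = -9/8 (V = 9*(-⅛) = -9/8 ≈ -1.1250)
(30 - 19*(-3)) + V = (30 - 19*(-3)) - 9/8 = (30 + 57) - 9/8 = 87 - 9/8 = 687/8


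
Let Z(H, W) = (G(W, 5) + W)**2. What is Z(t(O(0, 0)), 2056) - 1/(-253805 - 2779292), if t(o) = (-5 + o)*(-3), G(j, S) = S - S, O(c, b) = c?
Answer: 12821313520193/3033097 ≈ 4.2271e+6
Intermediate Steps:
G(j, S) = 0
t(o) = 15 - 3*o
Z(H, W) = W**2 (Z(H, W) = (0 + W)**2 = W**2)
Z(t(O(0, 0)), 2056) - 1/(-253805 - 2779292) = 2056**2 - 1/(-253805 - 2779292) = 4227136 - 1/(-3033097) = 4227136 - 1*(-1/3033097) = 4227136 + 1/3033097 = 12821313520193/3033097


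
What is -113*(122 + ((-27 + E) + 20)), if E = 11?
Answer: -14238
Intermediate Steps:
-113*(122 + ((-27 + E) + 20)) = -113*(122 + ((-27 + 11) + 20)) = -113*(122 + (-16 + 20)) = -113*(122 + 4) = -113*126 = -14238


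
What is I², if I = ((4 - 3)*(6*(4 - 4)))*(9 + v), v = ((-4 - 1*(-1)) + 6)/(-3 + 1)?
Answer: 0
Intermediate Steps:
v = -3/2 (v = ((-4 + 1) + 6)/(-2) = (-3 + 6)*(-½) = 3*(-½) = -3/2 ≈ -1.5000)
I = 0 (I = ((4 - 3)*(6*(4 - 4)))*(9 - 3/2) = (1*(6*0))*(15/2) = (1*0)*(15/2) = 0*(15/2) = 0)
I² = 0² = 0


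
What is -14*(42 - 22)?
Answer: -280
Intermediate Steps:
-14*(42 - 22) = -14*20 = -280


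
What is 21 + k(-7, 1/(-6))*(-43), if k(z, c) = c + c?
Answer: 106/3 ≈ 35.333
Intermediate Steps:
k(z, c) = 2*c
21 + k(-7, 1/(-6))*(-43) = 21 + (2/(-6))*(-43) = 21 + (2*(-1/6))*(-43) = 21 - 1/3*(-43) = 21 + 43/3 = 106/3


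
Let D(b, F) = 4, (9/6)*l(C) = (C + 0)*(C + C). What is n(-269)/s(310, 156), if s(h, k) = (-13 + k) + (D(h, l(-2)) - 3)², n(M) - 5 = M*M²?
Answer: -405523/3 ≈ -1.3517e+5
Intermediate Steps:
l(C) = 4*C²/3 (l(C) = 2*((C + 0)*(C + C))/3 = 2*(C*(2*C))/3 = 2*(2*C²)/3 = 4*C²/3)
n(M) = 5 + M³ (n(M) = 5 + M*M² = 5 + M³)
s(h, k) = -12 + k (s(h, k) = (-13 + k) + (4 - 3)² = (-13 + k) + 1² = (-13 + k) + 1 = -12 + k)
n(-269)/s(310, 156) = (5 + (-269)³)/(-12 + 156) = (5 - 19465109)/144 = -19465104*1/144 = -405523/3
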